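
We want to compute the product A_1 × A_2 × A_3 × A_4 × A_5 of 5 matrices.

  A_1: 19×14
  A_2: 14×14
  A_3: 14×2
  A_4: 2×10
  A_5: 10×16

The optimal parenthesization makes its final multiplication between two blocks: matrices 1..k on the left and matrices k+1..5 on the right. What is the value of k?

3

Adjacent pairs: A_1A_2 = 19·14·14 = 3724; A_2A_3 = 14·14·2 = 392; A_3A_4 = 14·2·10 = 280; A_4A_5 = 2·10·16 = 320.
Length 3: A_1..A_3: k=1: 0+392+19·14·2=924; k=2: 3724+0+19·14·2=4256 → min 924 | A_2..A_4: k=2: 0+280+14·14·10=2240; k=3: 392+0+14·2·10=672 → min 672 | A_3..A_5: k=3: 0+320+14·2·16=768; k=4: 280+0+14·10·16=2520 → min 768.
Length 4: A_1..A_4: k=1: 0+672+19·14·10=3332; k=2: 3724+280+19·14·10=6664; k=3: 924+0+19·2·10=1304 → min 1304 | A_2..A_5: k=2: 0+768+14·14·16=3904; k=3: 392+320+14·2·16=1160; k=4: 672+0+14·10·16=2912 → min 1160.
Top-level splits: k=1: (A_1..A_1)·(A_2..A_5) → 0+1160+19·14·16 = 5416; k=2: (A_1..A_2)·(A_3..A_5) → 3724+768+19·14·16 = 8748; k=3: (A_1..A_3)·(A_4..A_5) → 924+320+19·2·16 = 1852; k=4: (A_1..A_4)·(A_5..A_5) → 1304+0+19·10·16 = 4344.
Best split is after A_3, i.e. k = 3.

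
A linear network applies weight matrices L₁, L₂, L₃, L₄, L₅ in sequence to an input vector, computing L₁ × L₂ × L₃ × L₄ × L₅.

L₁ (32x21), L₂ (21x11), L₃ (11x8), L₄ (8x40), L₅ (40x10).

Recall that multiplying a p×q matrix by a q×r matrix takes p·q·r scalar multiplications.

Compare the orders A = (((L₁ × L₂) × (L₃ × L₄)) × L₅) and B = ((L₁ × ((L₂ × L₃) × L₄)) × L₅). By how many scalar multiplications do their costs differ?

10456

Order A = (((L₁ × L₂) × (L₃ × L₄)) × L₅): (L₁ × L₂): 32×21 by 21×11 → 32×11, cost 32·21·11 = 7392; (L₃ × L₄): 11×8 by 8×40 → 11×40, cost 11·8·40 = 3520; ((L₁ × L₂) × (L₃ × L₄)): 32×11 by 11×40 → 32×40, cost 32·11·40 = 14080; cumulative 24992; (((L₁ × L₂) × (L₃ × L₄)) × L₅): 32×40 by 40×10 → 32×10, cost 32·40·10 = 12800; cumulative 37792. Total 37792.
Order B = ((L₁ × ((L₂ × L₃) × L₄)) × L₅): (L₂ × L₃): 21×11 by 11×8 → 21×8, cost 21·11·8 = 1848; ((L₂ × L₃) × L₄): 21×8 by 8×40 → 21×40, cost 21·8·40 = 6720; cumulative 8568; (L₁ × ((L₂ × L₃) × L₄)): 32×21 by 21×40 → 32×40, cost 32·21·40 = 26880; cumulative 35448; ((L₁ × ((L₂ × L₃) × L₄)) × L₅): 32×40 by 40×10 → 32×10, cost 32·40·10 = 12800; cumulative 48248. Total 48248.
Difference: |37792 − 48248| = 10456.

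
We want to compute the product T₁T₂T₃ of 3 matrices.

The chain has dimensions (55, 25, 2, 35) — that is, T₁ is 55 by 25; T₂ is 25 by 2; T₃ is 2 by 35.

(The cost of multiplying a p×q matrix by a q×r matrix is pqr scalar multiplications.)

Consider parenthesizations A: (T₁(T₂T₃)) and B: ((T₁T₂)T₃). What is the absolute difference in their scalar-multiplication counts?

Order A = (T₁(T₂T₃)): (T₂T₃): 25×2 by 2×35 → 25×35, cost 25·2·35 = 1750; (T₁(T₂T₃)): 55×25 by 25×35 → 55×35, cost 55·25·35 = 48125; cumulative 49875. Total 49875.
Order B = ((T₁T₂)T₃): (T₁T₂): 55×25 by 25×2 → 55×2, cost 55·25·2 = 2750; ((T₁T₂)T₃): 55×2 by 2×35 → 55×35, cost 55·2·35 = 3850; cumulative 6600. Total 6600.
Difference: |49875 − 6600| = 43275.

43275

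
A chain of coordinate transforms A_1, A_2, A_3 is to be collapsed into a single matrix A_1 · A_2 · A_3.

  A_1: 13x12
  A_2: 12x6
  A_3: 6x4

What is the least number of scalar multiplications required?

912

Order (A_1 · (A_2 · A_3)): (A_2 · A_3): 12×6 by 6×4 → 12×4, cost 12·6·4 = 288; (A_1 · (A_2 · A_3)): 13×12 by 12×4 → 13×4, cost 13·12·4 = 624; cumulative 912. Total 912.
Order ((A_1 · A_2) · A_3): (A_1 · A_2): 13×12 by 12×6 → 13×6, cost 13·12·6 = 936; ((A_1 · A_2) · A_3): 13×6 by 6×4 → 13×4, cost 13·6·4 = 312; cumulative 1248. Total 1248.
Minimum: 912.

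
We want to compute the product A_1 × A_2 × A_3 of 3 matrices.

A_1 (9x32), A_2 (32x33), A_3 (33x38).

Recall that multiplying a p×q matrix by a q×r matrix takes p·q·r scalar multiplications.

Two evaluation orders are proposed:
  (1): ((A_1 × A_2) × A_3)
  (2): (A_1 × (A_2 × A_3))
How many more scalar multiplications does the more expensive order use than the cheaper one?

Order (1) = ((A_1 × A_2) × A_3): (A_1 × A_2): 9×32 by 32×33 → 9×33, cost 9·32·33 = 9504; ((A_1 × A_2) × A_3): 9×33 by 33×38 → 9×38, cost 9·33·38 = 11286; cumulative 20790. Total 20790.
Order (2) = (A_1 × (A_2 × A_3)): (A_2 × A_3): 32×33 by 33×38 → 32×38, cost 32·33·38 = 40128; (A_1 × (A_2 × A_3)): 9×32 by 32×38 → 9×38, cost 9·32·38 = 10944; cumulative 51072. Total 51072.
Difference: |20790 − 51072| = 30282.

30282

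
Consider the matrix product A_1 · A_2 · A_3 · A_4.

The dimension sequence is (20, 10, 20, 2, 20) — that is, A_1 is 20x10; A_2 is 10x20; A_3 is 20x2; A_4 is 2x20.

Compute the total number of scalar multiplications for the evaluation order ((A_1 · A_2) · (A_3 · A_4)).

12800

(A_1 · A_2): 20×10 by 10×20 → 20×20, cost 20·10·20 = 4000
(A_3 · A_4): 20×2 by 2×20 → 20×20, cost 20·2·20 = 800
((A_1 · A_2) · (A_3 · A_4)): 20×20 by 20×20 → 20×20, cost 20·20·20 = 8000; cumulative 12800
Total: 12800 scalar multiplications.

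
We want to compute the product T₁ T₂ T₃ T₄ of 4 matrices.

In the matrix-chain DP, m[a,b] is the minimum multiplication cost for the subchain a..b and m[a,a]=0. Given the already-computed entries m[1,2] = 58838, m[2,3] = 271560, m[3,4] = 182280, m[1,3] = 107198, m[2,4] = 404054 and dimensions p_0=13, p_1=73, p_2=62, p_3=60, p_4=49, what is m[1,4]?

m[1,4] = min over k∈[1,3] of m[1,k]+m[k+1,4]+p_{0}·p_k·p_{4}.
k=1: 0 + 404054 + 13·73·49 = 450555; k=2: 58838 + 182280 + 13·62·49 = 280612; k=3: 107198 + 0 + 13·60·49 = 145418.
Minimum: 145418 at k=3.

145418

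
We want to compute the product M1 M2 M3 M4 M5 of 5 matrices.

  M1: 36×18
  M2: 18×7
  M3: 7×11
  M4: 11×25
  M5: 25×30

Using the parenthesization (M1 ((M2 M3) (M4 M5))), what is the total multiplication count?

35016

(M2 M3): 18×7 by 7×11 → 18×11, cost 18·7·11 = 1386
(M4 M5): 11×25 by 25×30 → 11×30, cost 11·25·30 = 8250
((M2 M3) (M4 M5)): 18×11 by 11×30 → 18×30, cost 18·11·30 = 5940; cumulative 15576
(M1 ((M2 M3) (M4 M5))): 36×18 by 18×30 → 36×30, cost 36·18·30 = 19440; cumulative 35016
Total: 35016 scalar multiplications.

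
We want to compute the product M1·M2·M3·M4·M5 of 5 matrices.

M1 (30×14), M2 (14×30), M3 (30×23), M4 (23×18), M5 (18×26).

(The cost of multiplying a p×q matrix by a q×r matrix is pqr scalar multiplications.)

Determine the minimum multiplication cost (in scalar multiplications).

Adjacent pairs: M1M2 = 30·14·30 = 12600; M2M3 = 14·30·23 = 9660; M3M4 = 30·23·18 = 12420; M4M5 = 23·18·26 = 10764.
Length 3: M1..M3: k=1: 0+9660+30·14·23=19320; k=2: 12600+0+30·30·23=33300 → min 19320 | M2..M4: k=2: 0+12420+14·30·18=19980; k=3: 9660+0+14·23·18=15456 → min 15456 | M3..M5: k=3: 0+10764+30·23·26=28704; k=4: 12420+0+30·18·26=26460 → min 26460.
Length 4: M1..M4: k=1: 0+15456+30·14·18=23016; k=2: 12600+12420+30·30·18=41220; k=3: 19320+0+30·23·18=31740 → min 23016 | M2..M5: k=2: 0+26460+14·30·26=37380; k=3: 9660+10764+14·23·26=28796; k=4: 15456+0+14·18·26=22008 → min 22008.
Length 5: M1..M5: k=1: 0+22008+30·14·26=32928; k=2: 12600+26460+30·30·26=62460; k=3: 19320+10764+30·23·26=48024; k=4: 23016+0+30·18·26=37056 → min 32928.
Optimal order: (M1·(((M2·M3)·M4)·M5)) with cost 32928.

32928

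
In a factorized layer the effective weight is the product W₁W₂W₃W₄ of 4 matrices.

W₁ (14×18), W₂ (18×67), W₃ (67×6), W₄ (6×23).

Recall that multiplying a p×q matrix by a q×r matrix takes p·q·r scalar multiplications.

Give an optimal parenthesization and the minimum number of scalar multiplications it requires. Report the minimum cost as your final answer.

Adjacent pairs: W₁W₂ = 14·18·67 = 16884; W₂W₃ = 18·67·6 = 7236; W₃W₄ = 67·6·23 = 9246.
Length 3: W₁..W₃: k=1: 0+7236+14·18·6=8748; k=2: 16884+0+14·67·6=22512 → min 8748 | W₂..W₄: k=2: 0+9246+18·67·23=36984; k=3: 7236+0+18·6·23=9720 → min 9720.
Length 4: W₁..W₄: k=1: 0+9720+14·18·23=15516; k=2: 16884+9246+14·67·23=47704; k=3: 8748+0+14·6·23=10680 → min 10680.
Optimal parenthesization: ((W₁(W₂W₃))W₄) with cost 10680.

10680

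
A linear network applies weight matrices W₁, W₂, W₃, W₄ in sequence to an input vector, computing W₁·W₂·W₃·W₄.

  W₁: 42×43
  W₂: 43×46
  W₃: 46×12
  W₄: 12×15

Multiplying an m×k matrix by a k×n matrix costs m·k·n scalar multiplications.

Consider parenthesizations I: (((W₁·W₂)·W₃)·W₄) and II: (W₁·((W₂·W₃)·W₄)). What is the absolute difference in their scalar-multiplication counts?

55254

Order I = (((W₁·W₂)·W₃)·W₄): (W₁·W₂): 42×43 by 43×46 → 42×46, cost 42·43·46 = 83076; ((W₁·W₂)·W₃): 42×46 by 46×12 → 42×12, cost 42·46·12 = 23184; cumulative 106260; (((W₁·W₂)·W₃)·W₄): 42×12 by 12×15 → 42×15, cost 42·12·15 = 7560; cumulative 113820. Total 113820.
Order II = (W₁·((W₂·W₃)·W₄)): (W₂·W₃): 43×46 by 46×12 → 43×12, cost 43·46·12 = 23736; ((W₂·W₃)·W₄): 43×12 by 12×15 → 43×15, cost 43·12·15 = 7740; cumulative 31476; (W₁·((W₂·W₃)·W₄)): 42×43 by 43×15 → 42×15, cost 42·43·15 = 27090; cumulative 58566. Total 58566.
Difference: |113820 − 58566| = 55254.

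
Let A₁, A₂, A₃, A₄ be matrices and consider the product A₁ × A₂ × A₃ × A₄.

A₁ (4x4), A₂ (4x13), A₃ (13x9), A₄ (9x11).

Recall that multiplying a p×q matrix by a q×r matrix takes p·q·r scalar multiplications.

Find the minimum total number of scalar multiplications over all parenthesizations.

Adjacent pairs: A₁A₂ = 4·4·13 = 208; A₂A₃ = 4·13·9 = 468; A₃A₄ = 13·9·11 = 1287.
Length 3: A₁..A₃: k=1: 0+468+4·4·9=612; k=2: 208+0+4·13·9=676 → min 612 | A₂..A₄: k=2: 0+1287+4·13·11=1859; k=3: 468+0+4·9·11=864 → min 864.
Length 4: A₁..A₄: k=1: 0+864+4·4·11=1040; k=2: 208+1287+4·13·11=2067; k=3: 612+0+4·9·11=1008 → min 1008.
Optimal order: ((A₁ × (A₂ × A₃)) × A₄) with cost 1008.

1008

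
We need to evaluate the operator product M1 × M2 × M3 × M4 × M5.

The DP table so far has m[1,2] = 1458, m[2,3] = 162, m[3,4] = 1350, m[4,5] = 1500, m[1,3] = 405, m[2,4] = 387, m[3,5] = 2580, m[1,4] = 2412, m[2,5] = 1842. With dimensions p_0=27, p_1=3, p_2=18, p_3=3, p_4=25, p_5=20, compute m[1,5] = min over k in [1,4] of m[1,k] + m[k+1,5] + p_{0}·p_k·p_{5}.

m[1,5] = min over k∈[1,4] of m[1,k]+m[k+1,5]+p_{0}·p_k·p_{5}.
k=1: 0 + 1842 + 27·3·20 = 3462; k=2: 1458 + 2580 + 27·18·20 = 13758; k=3: 405 + 1500 + 27·3·20 = 3525; k=4: 2412 + 0 + 27·25·20 = 15912.
Minimum: 3462 at k=1.

3462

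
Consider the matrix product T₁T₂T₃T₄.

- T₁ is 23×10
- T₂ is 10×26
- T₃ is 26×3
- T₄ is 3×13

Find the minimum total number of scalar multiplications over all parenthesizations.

Adjacent pairs: T₁T₂ = 23·10·26 = 5980; T₂T₃ = 10·26·3 = 780; T₃T₄ = 26·3·13 = 1014.
Length 3: T₁..T₃: k=1: 0+780+23·10·3=1470; k=2: 5980+0+23·26·3=7774 → min 1470 | T₂..T₄: k=2: 0+1014+10·26·13=4394; k=3: 780+0+10·3·13=1170 → min 1170.
Length 4: T₁..T₄: k=1: 0+1170+23·10·13=4160; k=2: 5980+1014+23·26·13=14768; k=3: 1470+0+23·3·13=2367 → min 2367.
Optimal order: ((T₁(T₂T₃))T₄) with cost 2367.

2367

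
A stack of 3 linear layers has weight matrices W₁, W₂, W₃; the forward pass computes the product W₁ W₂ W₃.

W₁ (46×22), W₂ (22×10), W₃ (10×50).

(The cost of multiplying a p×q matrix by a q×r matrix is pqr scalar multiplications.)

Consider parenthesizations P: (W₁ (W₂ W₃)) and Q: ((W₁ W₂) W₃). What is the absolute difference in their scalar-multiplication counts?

28480

Order P = (W₁ (W₂ W₃)): (W₂ W₃): 22×10 by 10×50 → 22×50, cost 22·10·50 = 11000; (W₁ (W₂ W₃)): 46×22 by 22×50 → 46×50, cost 46·22·50 = 50600; cumulative 61600. Total 61600.
Order Q = ((W₁ W₂) W₃): (W₁ W₂): 46×22 by 22×10 → 46×10, cost 46·22·10 = 10120; ((W₁ W₂) W₃): 46×10 by 10×50 → 46×50, cost 46·10·50 = 23000; cumulative 33120. Total 33120.
Difference: |61600 − 33120| = 28480.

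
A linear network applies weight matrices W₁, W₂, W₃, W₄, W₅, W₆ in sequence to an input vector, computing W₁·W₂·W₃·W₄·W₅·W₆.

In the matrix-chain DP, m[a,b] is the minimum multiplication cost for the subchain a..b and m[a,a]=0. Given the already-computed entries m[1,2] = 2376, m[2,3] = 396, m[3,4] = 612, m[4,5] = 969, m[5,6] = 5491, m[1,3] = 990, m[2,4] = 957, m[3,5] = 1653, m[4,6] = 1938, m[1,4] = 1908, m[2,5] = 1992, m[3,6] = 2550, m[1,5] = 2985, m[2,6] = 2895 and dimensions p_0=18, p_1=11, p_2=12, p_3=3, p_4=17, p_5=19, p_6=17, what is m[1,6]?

3846

m[1,6] = min over k∈[1,5] of m[1,k]+m[k+1,6]+p_{0}·p_k·p_{6}.
k=1: 0 + 2895 + 18·11·17 = 6261; k=2: 2376 + 2550 + 18·12·17 = 8598; k=3: 990 + 1938 + 18·3·17 = 3846; k=4: 1908 + 5491 + 18·17·17 = 12601; k=5: 2985 + 0 + 18·19·17 = 8799.
Minimum: 3846 at k=3.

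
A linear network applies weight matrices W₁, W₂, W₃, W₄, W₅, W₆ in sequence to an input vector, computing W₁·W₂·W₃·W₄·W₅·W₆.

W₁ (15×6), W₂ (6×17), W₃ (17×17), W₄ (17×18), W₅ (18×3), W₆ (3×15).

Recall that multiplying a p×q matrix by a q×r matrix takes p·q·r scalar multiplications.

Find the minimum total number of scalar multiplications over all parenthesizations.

3036

Adjacent pairs: W₁W₂ = 15·6·17 = 1530; W₂W₃ = 6·17·17 = 1734; W₃W₄ = 17·17·18 = 5202; W₄W₅ = 17·18·3 = 918; W₅W₆ = 18·3·15 = 810.
Length 3: W₁..W₃: k=1: 0+1734+15·6·17=3264; k=2: 1530+0+15·17·17=5865 → min 3264 | W₂..W₄: k=2: 0+5202+6·17·18=7038; k=3: 1734+0+6·17·18=3570 → min 3570 | W₃..W₅: k=3: 0+918+17·17·3=1785; k=4: 5202+0+17·18·3=6120 → min 1785 | W₄..W₆: k=4: 0+810+17·18·15=5400; k=5: 918+0+17·3·15=1683 → min 1683.
Length 4: W₁..W₄: k=1: 0+3570+15·6·18=5190; k=2: 1530+5202+15·17·18=11322; k=3: 3264+0+15·17·18=7854 → min 5190 | W₂..W₅: k=2: 0+1785+6·17·3=2091; k=3: 1734+918+6·17·3=2958; k=4: 3570+0+6·18·3=3894 → min 2091 | W₃..W₆: k=3: 0+1683+17·17·15=6018; k=4: 5202+810+17·18·15=10602; k=5: 1785+0+17·3·15=2550 → min 2550.
Length 5: W₁..W₅: k=1: 0+2091+15·6·3=2361; k=2: 1530+1785+15·17·3=4080; k=3: 3264+918+15·17·3=4947; k=4: 5190+0+15·18·3=6000 → min 2361 | W₂..W₆: k=2: 0+2550+6·17·15=4080; k=3: 1734+1683+6·17·15=4947; k=4: 3570+810+6·18·15=6000; k=5: 2091+0+6·3·15=2361 → min 2361.
Length 6: W₁..W₆: k=1: 0+2361+15·6·15=3711; k=2: 1530+2550+15·17·15=7905; k=3: 3264+1683+15·17·15=8772; k=4: 5190+810+15·18·15=10050; k=5: 2361+0+15·3·15=3036 → min 3036.
Optimal order: ((W₁·(W₂·(W₃·(W₄·W₅))))·W₆) with cost 3036.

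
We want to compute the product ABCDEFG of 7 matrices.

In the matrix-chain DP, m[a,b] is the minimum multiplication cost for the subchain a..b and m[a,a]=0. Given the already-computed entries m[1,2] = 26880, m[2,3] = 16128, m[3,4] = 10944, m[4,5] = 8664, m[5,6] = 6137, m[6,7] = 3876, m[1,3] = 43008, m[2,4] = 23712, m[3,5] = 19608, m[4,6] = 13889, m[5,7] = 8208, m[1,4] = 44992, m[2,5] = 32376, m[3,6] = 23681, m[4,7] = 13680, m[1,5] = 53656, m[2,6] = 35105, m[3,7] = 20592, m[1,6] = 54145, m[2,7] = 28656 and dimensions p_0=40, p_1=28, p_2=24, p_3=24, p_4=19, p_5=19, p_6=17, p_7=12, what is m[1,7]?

42096

m[1,7] = min over k∈[1,6] of m[1,k]+m[k+1,7]+p_{0}·p_k·p_{7}.
k=1: 0 + 28656 + 40·28·12 = 42096; k=2: 26880 + 20592 + 40·24·12 = 58992; k=3: 43008 + 13680 + 40·24·12 = 68208; k=4: 44992 + 8208 + 40·19·12 = 62320; k=5: 53656 + 3876 + 40·19·12 = 66652; k=6: 54145 + 0 + 40·17·12 = 62305.
Minimum: 42096 at k=1.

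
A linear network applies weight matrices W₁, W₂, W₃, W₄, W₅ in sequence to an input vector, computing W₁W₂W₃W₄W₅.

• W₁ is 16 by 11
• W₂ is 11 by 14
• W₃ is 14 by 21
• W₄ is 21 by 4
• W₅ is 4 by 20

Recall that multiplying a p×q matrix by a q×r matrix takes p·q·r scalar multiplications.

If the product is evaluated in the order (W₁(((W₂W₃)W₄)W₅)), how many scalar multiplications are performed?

8558

(W₂W₃): 11×14 by 14×21 → 11×21, cost 11·14·21 = 3234
((W₂W₃)W₄): 11×21 by 21×4 → 11×4, cost 11·21·4 = 924; cumulative 4158
(((W₂W₃)W₄)W₅): 11×4 by 4×20 → 11×20, cost 11·4·20 = 880; cumulative 5038
(W₁(((W₂W₃)W₄)W₅)): 16×11 by 11×20 → 16×20, cost 16·11·20 = 3520; cumulative 8558
Total: 8558 scalar multiplications.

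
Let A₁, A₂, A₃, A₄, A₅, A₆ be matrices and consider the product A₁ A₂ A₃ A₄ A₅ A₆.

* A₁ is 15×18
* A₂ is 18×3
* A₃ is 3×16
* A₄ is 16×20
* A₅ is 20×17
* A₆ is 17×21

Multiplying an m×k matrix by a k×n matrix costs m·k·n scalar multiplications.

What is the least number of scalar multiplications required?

Adjacent pairs: A₁A₂ = 15·18·3 = 810; A₂A₃ = 18·3·16 = 864; A₃A₄ = 3·16·20 = 960; A₄A₅ = 16·20·17 = 5440; A₅A₆ = 20·17·21 = 7140.
Length 3: A₁..A₃: k=1: 0+864+15·18·16=5184; k=2: 810+0+15·3·16=1530 → min 1530 | A₂..A₄: k=2: 0+960+18·3·20=2040; k=3: 864+0+18·16·20=6624 → min 2040 | A₃..A₅: k=3: 0+5440+3·16·17=6256; k=4: 960+0+3·20·17=1980 → min 1980 | A₄..A₆: k=4: 0+7140+16·20·21=13860; k=5: 5440+0+16·17·21=11152 → min 11152.
Length 4: A₁..A₄: k=1: 0+2040+15·18·20=7440; k=2: 810+960+15·3·20=2670; k=3: 1530+0+15·16·20=6330 → min 2670 | A₂..A₅: k=2: 0+1980+18·3·17=2898; k=3: 864+5440+18·16·17=11200; k=4: 2040+0+18·20·17=8160 → min 2898 | A₃..A₆: k=3: 0+11152+3·16·21=12160; k=4: 960+7140+3·20·21=9360; k=5: 1980+0+3·17·21=3051 → min 3051.
Length 5: A₁..A₅: k=1: 0+2898+15·18·17=7488; k=2: 810+1980+15·3·17=3555; k=3: 1530+5440+15·16·17=11050; k=4: 2670+0+15·20·17=7770 → min 3555 | A₂..A₆: k=2: 0+3051+18·3·21=4185; k=3: 864+11152+18·16·21=18064; k=4: 2040+7140+18·20·21=16740; k=5: 2898+0+18·17·21=9324 → min 4185.
Length 6: A₁..A₆: k=1: 0+4185+15·18·21=9855; k=2: 810+3051+15·3·21=4806; k=3: 1530+11152+15·16·21=17722; k=4: 2670+7140+15·20·21=16110; k=5: 3555+0+15·17·21=8910 → min 4806.
Optimal order: ((A₁ A₂) (((A₃ A₄) A₅) A₆)) with cost 4806.

4806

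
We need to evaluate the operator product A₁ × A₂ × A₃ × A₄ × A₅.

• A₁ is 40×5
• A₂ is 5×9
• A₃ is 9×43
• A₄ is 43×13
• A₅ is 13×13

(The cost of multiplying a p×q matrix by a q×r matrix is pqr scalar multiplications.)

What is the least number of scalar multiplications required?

8175

Adjacent pairs: A₁A₂ = 40·5·9 = 1800; A₂A₃ = 5·9·43 = 1935; A₃A₄ = 9·43·13 = 5031; A₄A₅ = 43·13·13 = 7267.
Length 3: A₁..A₃: k=1: 0+1935+40·5·43=10535; k=2: 1800+0+40·9·43=17280 → min 10535 | A₂..A₄: k=2: 0+5031+5·9·13=5616; k=3: 1935+0+5·43·13=4730 → min 4730 | A₃..A₅: k=3: 0+7267+9·43·13=12298; k=4: 5031+0+9·13·13=6552 → min 6552.
Length 4: A₁..A₄: k=1: 0+4730+40·5·13=7330; k=2: 1800+5031+40·9·13=11511; k=3: 10535+0+40·43·13=32895 → min 7330 | A₂..A₅: k=2: 0+6552+5·9·13=7137; k=3: 1935+7267+5·43·13=11997; k=4: 4730+0+5·13·13=5575 → min 5575.
Length 5: A₁..A₅: k=1: 0+5575+40·5·13=8175; k=2: 1800+6552+40·9·13=13032; k=3: 10535+7267+40·43·13=40162; k=4: 7330+0+40·13·13=14090 → min 8175.
Optimal order: (A₁ × (((A₂ × A₃) × A₄) × A₅)) with cost 8175.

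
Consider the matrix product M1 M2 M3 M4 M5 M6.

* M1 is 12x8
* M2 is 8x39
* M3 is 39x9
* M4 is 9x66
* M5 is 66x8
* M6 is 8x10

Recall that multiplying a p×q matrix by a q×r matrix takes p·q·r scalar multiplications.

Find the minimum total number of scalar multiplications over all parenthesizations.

Adjacent pairs: M1M2 = 12·8·39 = 3744; M2M3 = 8·39·9 = 2808; M3M4 = 39·9·66 = 23166; M4M5 = 9·66·8 = 4752; M5M6 = 66·8·10 = 5280.
Length 3: M1..M3: k=1: 0+2808+12·8·9=3672; k=2: 3744+0+12·39·9=7956 → min 3672 | M2..M4: k=2: 0+23166+8·39·66=43758; k=3: 2808+0+8·9·66=7560 → min 7560 | M3..M5: k=3: 0+4752+39·9·8=7560; k=4: 23166+0+39·66·8=43758 → min 7560 | M4..M6: k=4: 0+5280+9·66·10=11220; k=5: 4752+0+9·8·10=5472 → min 5472.
Length 4: M1..M4: k=1: 0+7560+12·8·66=13896; k=2: 3744+23166+12·39·66=57798; k=3: 3672+0+12·9·66=10800 → min 10800 | M2..M5: k=2: 0+7560+8·39·8=10056; k=3: 2808+4752+8·9·8=8136; k=4: 7560+0+8·66·8=11784 → min 8136 | M3..M6: k=3: 0+5472+39·9·10=8982; k=4: 23166+5280+39·66·10=54186; k=5: 7560+0+39·8·10=10680 → min 8982.
Length 5: M1..M5: k=1: 0+8136+12·8·8=8904; k=2: 3744+7560+12·39·8=15048; k=3: 3672+4752+12·9·8=9288; k=4: 10800+0+12·66·8=17136 → min 8904 | M2..M6: k=2: 0+8982+8·39·10=12102; k=3: 2808+5472+8·9·10=9000; k=4: 7560+5280+8·66·10=18120; k=5: 8136+0+8·8·10=8776 → min 8776.
Length 6: M1..M6: k=1: 0+8776+12·8·10=9736; k=2: 3744+8982+12·39·10=17406; k=3: 3672+5472+12·9·10=10224; k=4: 10800+5280+12·66·10=24000; k=5: 8904+0+12·8·10=9864 → min 9736.
Optimal order: (M1 (((M2 M3) (M4 M5)) M6)) with cost 9736.

9736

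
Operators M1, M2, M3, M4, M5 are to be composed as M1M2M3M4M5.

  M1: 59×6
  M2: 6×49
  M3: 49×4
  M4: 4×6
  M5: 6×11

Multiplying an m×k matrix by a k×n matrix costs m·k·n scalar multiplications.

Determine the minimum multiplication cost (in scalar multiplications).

Adjacent pairs: M1M2 = 59·6·49 = 17346; M2M3 = 6·49·4 = 1176; M3M4 = 49·4·6 = 1176; M4M5 = 4·6·11 = 264.
Length 3: M1..M3: k=1: 0+1176+59·6·4=2592; k=2: 17346+0+59·49·4=28910 → min 2592 | M2..M4: k=2: 0+1176+6·49·6=2940; k=3: 1176+0+6·4·6=1320 → min 1320 | M3..M5: k=3: 0+264+49·4·11=2420; k=4: 1176+0+49·6·11=4410 → min 2420.
Length 4: M1..M4: k=1: 0+1320+59·6·6=3444; k=2: 17346+1176+59·49·6=35868; k=3: 2592+0+59·4·6=4008 → min 3444 | M2..M5: k=2: 0+2420+6·49·11=5654; k=3: 1176+264+6·4·11=1704; k=4: 1320+0+6·6·11=1716 → min 1704.
Length 5: M1..M5: k=1: 0+1704+59·6·11=5598; k=2: 17346+2420+59·49·11=51567; k=3: 2592+264+59·4·11=5452; k=4: 3444+0+59·6·11=7338 → min 5452.
Optimal order: ((M1(M2M3))(M4M5)) with cost 5452.

5452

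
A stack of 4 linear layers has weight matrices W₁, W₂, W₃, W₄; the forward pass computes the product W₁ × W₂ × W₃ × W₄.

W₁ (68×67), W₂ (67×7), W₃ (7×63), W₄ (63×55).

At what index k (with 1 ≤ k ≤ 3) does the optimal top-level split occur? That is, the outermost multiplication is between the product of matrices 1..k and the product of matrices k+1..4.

Adjacent pairs: W₁W₂ = 68·67·7 = 31892; W₂W₃ = 67·7·63 = 29547; W₃W₄ = 7·63·55 = 24255.
Length 3: W₁..W₃: k=1: 0+29547+68·67·63=316575; k=2: 31892+0+68·7·63=61880 → min 61880 | W₂..W₄: k=2: 0+24255+67·7·55=50050; k=3: 29547+0+67·63·55=261702 → min 50050.
Top-level splits: k=1: (W₁..W₁)·(W₂..W₄) → 0+50050+68·67·55 = 300630; k=2: (W₁..W₂)·(W₃..W₄) → 31892+24255+68·7·55 = 82327; k=3: (W₁..W₃)·(W₄..W₄) → 61880+0+68·63·55 = 297500.
Best split is after W₂, i.e. k = 2.

2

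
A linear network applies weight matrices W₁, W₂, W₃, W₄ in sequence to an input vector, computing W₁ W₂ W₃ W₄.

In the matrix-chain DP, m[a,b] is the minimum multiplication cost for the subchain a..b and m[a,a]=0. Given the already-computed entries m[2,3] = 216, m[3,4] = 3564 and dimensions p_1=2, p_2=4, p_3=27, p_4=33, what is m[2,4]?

1998

m[2,4] = min over k∈[2,3] of m[2,k]+m[k+1,4]+p_{1}·p_k·p_{4}.
k=2: 0 + 3564 + 2·4·33 = 3828; k=3: 216 + 0 + 2·27·33 = 1998.
Minimum: 1998 at k=3.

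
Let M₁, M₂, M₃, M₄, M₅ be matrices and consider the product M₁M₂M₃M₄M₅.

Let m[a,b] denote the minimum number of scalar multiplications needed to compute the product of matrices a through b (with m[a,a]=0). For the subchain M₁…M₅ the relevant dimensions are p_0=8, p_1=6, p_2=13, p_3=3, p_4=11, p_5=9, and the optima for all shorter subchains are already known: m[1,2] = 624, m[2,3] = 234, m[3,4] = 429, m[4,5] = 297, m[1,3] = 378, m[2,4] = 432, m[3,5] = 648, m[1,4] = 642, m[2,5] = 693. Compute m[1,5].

m[1,5] = min over k∈[1,4] of m[1,k]+m[k+1,5]+p_{0}·p_k·p_{5}.
k=1: 0 + 693 + 8·6·9 = 1125; k=2: 624 + 648 + 8·13·9 = 2208; k=3: 378 + 297 + 8·3·9 = 891; k=4: 642 + 0 + 8·11·9 = 1434.
Minimum: 891 at k=3.

891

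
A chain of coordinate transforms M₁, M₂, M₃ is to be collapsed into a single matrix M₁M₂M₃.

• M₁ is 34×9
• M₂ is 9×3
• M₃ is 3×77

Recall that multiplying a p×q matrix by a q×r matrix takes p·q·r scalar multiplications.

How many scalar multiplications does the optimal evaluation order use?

Order (M₁(M₂M₃)): (M₂M₃): 9×3 by 3×77 → 9×77, cost 9·3·77 = 2079; (M₁(M₂M₃)): 34×9 by 9×77 → 34×77, cost 34·9·77 = 23562; cumulative 25641. Total 25641.
Order ((M₁M₂)M₃): (M₁M₂): 34×9 by 9×3 → 34×3, cost 34·9·3 = 918; ((M₁M₂)M₃): 34×3 by 3×77 → 34×77, cost 34·3·77 = 7854; cumulative 8772. Total 8772.
Minimum: 8772.

8772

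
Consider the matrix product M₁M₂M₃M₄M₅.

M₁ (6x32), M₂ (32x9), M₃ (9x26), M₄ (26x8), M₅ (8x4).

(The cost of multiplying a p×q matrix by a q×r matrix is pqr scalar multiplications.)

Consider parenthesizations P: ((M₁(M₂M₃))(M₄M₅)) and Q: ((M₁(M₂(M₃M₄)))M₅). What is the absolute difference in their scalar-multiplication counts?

8032

Order P = ((M₁(M₂M₃))(M₄M₅)): (M₂M₃): 32×9 by 9×26 → 32×26, cost 32·9·26 = 7488; (M₁(M₂M₃)): 6×32 by 32×26 → 6×26, cost 6·32·26 = 4992; cumulative 12480; (M₄M₅): 26×8 by 8×4 → 26×4, cost 26·8·4 = 832; ((M₁(M₂M₃))(M₄M₅)): 6×26 by 26×4 → 6×4, cost 6·26·4 = 624; cumulative 13936. Total 13936.
Order Q = ((M₁(M₂(M₃M₄)))M₅): (M₃M₄): 9×26 by 26×8 → 9×8, cost 9·26·8 = 1872; (M₂(M₃M₄)): 32×9 by 9×8 → 32×8, cost 32·9·8 = 2304; cumulative 4176; (M₁(M₂(M₃M₄))): 6×32 by 32×8 → 6×8, cost 6·32·8 = 1536; cumulative 5712; ((M₁(M₂(M₃M₄)))M₅): 6×8 by 8×4 → 6×4, cost 6·8·4 = 192; cumulative 5904. Total 5904.
Difference: |13936 − 5904| = 8032.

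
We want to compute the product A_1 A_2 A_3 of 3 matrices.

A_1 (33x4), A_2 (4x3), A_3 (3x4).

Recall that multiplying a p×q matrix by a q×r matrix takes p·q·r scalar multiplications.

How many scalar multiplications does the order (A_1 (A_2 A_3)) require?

576

(A_2 A_3): 4×3 by 3×4 → 4×4, cost 4·3·4 = 48
(A_1 (A_2 A_3)): 33×4 by 4×4 → 33×4, cost 33·4·4 = 528; cumulative 576
Total: 576 scalar multiplications.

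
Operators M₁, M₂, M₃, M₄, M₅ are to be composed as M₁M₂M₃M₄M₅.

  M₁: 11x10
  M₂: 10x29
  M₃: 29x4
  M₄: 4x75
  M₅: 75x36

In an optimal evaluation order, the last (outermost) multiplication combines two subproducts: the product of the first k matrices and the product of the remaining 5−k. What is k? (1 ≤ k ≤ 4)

3

Adjacent pairs: M₁M₂ = 11·10·29 = 3190; M₂M₃ = 10·29·4 = 1160; M₃M₄ = 29·4·75 = 8700; M₄M₅ = 4·75·36 = 10800.
Length 3: M₁..M₃: k=1: 0+1160+11·10·4=1600; k=2: 3190+0+11·29·4=4466 → min 1600 | M₂..M₄: k=2: 0+8700+10·29·75=30450; k=3: 1160+0+10·4·75=4160 → min 4160 | M₃..M₅: k=3: 0+10800+29·4·36=14976; k=4: 8700+0+29·75·36=87000 → min 14976.
Length 4: M₁..M₄: k=1: 0+4160+11·10·75=12410; k=2: 3190+8700+11·29·75=35815; k=3: 1600+0+11·4·75=4900 → min 4900 | M₂..M₅: k=2: 0+14976+10·29·36=25416; k=3: 1160+10800+10·4·36=13400; k=4: 4160+0+10·75·36=31160 → min 13400.
Top-level splits: k=1: (M₁..M₁)·(M₂..M₅) → 0+13400+11·10·36 = 17360; k=2: (M₁..M₂)·(M₃..M₅) → 3190+14976+11·29·36 = 29650; k=3: (M₁..M₃)·(M₄..M₅) → 1600+10800+11·4·36 = 13984; k=4: (M₁..M₄)·(M₅..M₅) → 4900+0+11·75·36 = 34600.
Best split is after M₃, i.e. k = 3.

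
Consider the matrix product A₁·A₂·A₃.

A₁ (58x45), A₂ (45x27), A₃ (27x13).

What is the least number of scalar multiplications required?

49725

Order (A₁·(A₂·A₃)): (A₂·A₃): 45×27 by 27×13 → 45×13, cost 45·27·13 = 15795; (A₁·(A₂·A₃)): 58×45 by 45×13 → 58×13, cost 58·45·13 = 33930; cumulative 49725. Total 49725.
Order ((A₁·A₂)·A₃): (A₁·A₂): 58×45 by 45×27 → 58×27, cost 58·45·27 = 70470; ((A₁·A₂)·A₃): 58×27 by 27×13 → 58×13, cost 58·27·13 = 20358; cumulative 90828. Total 90828.
Minimum: 49725.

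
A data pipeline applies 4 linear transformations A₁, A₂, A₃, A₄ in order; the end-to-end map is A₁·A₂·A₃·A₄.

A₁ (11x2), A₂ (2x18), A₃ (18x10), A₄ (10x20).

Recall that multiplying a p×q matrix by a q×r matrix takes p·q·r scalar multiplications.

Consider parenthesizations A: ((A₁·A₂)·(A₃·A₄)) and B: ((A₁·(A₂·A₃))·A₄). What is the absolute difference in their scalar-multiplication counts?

5176

Order A = ((A₁·A₂)·(A₃·A₄)): (A₁·A₂): 11×2 by 2×18 → 11×18, cost 11·2·18 = 396; (A₃·A₄): 18×10 by 10×20 → 18×20, cost 18·10·20 = 3600; ((A₁·A₂)·(A₃·A₄)): 11×18 by 18×20 → 11×20, cost 11·18·20 = 3960; cumulative 7956. Total 7956.
Order B = ((A₁·(A₂·A₃))·A₄): (A₂·A₃): 2×18 by 18×10 → 2×10, cost 2·18·10 = 360; (A₁·(A₂·A₃)): 11×2 by 2×10 → 11×10, cost 11·2·10 = 220; cumulative 580; ((A₁·(A₂·A₃))·A₄): 11×10 by 10×20 → 11×20, cost 11·10·20 = 2200; cumulative 2780. Total 2780.
Difference: |7956 − 2780| = 5176.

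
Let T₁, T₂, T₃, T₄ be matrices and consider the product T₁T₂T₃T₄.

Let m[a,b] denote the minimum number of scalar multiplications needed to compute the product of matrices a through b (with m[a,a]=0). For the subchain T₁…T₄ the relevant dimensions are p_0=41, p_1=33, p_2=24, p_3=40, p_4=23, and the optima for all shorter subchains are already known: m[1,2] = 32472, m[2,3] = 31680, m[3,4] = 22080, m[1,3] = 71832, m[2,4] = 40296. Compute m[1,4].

71415

m[1,4] = min over k∈[1,3] of m[1,k]+m[k+1,4]+p_{0}·p_k·p_{4}.
k=1: 0 + 40296 + 41·33·23 = 71415; k=2: 32472 + 22080 + 41·24·23 = 77184; k=3: 71832 + 0 + 41·40·23 = 109552.
Minimum: 71415 at k=1.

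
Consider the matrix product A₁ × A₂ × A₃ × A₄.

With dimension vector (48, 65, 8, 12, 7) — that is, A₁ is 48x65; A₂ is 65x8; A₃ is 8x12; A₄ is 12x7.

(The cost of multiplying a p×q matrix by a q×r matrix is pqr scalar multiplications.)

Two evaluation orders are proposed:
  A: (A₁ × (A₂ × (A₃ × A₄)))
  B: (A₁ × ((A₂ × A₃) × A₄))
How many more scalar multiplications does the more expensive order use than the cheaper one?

Order A = (A₁ × (A₂ × (A₃ × A₄))): (A₃ × A₄): 8×12 by 12×7 → 8×7, cost 8·12·7 = 672; (A₂ × (A₃ × A₄)): 65×8 by 8×7 → 65×7, cost 65·8·7 = 3640; cumulative 4312; (A₁ × (A₂ × (A₃ × A₄))): 48×65 by 65×7 → 48×7, cost 48·65·7 = 21840; cumulative 26152. Total 26152.
Order B = (A₁ × ((A₂ × A₃) × A₄)): (A₂ × A₃): 65×8 by 8×12 → 65×12, cost 65·8·12 = 6240; ((A₂ × A₃) × A₄): 65×12 by 12×7 → 65×7, cost 65·12·7 = 5460; cumulative 11700; (A₁ × ((A₂ × A₃) × A₄)): 48×65 by 65×7 → 48×7, cost 48·65·7 = 21840; cumulative 33540. Total 33540.
Difference: |26152 − 33540| = 7388.

7388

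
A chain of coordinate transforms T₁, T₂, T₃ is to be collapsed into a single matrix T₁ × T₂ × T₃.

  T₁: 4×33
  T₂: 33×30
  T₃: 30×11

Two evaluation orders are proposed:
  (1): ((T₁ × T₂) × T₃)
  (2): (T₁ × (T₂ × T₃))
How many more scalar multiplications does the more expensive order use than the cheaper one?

Order (1) = ((T₁ × T₂) × T₃): (T₁ × T₂): 4×33 by 33×30 → 4×30, cost 4·33·30 = 3960; ((T₁ × T₂) × T₃): 4×30 by 30×11 → 4×11, cost 4·30·11 = 1320; cumulative 5280. Total 5280.
Order (2) = (T₁ × (T₂ × T₃)): (T₂ × T₃): 33×30 by 30×11 → 33×11, cost 33·30·11 = 10890; (T₁ × (T₂ × T₃)): 4×33 by 33×11 → 4×11, cost 4·33·11 = 1452; cumulative 12342. Total 12342.
Difference: |5280 − 12342| = 7062.

7062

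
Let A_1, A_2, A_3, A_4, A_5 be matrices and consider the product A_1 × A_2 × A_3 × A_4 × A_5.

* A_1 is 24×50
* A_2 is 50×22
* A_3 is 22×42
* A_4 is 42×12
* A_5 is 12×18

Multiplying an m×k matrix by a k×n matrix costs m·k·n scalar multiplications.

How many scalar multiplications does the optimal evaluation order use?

43872

Adjacent pairs: A_1A_2 = 24·50·22 = 26400; A_2A_3 = 50·22·42 = 46200; A_3A_4 = 22·42·12 = 11088; A_4A_5 = 42·12·18 = 9072.
Length 3: A_1..A_3: k=1: 0+46200+24·50·42=96600; k=2: 26400+0+24·22·42=48576 → min 48576 | A_2..A_4: k=2: 0+11088+50·22·12=24288; k=3: 46200+0+50·42·12=71400 → min 24288 | A_3..A_5: k=3: 0+9072+22·42·18=25704; k=4: 11088+0+22·12·18=15840 → min 15840.
Length 4: A_1..A_4: k=1: 0+24288+24·50·12=38688; k=2: 26400+11088+24·22·12=43824; k=3: 48576+0+24·42·12=60672 → min 38688 | A_2..A_5: k=2: 0+15840+50·22·18=35640; k=3: 46200+9072+50·42·18=93072; k=4: 24288+0+50·12·18=35088 → min 35088.
Length 5: A_1..A_5: k=1: 0+35088+24·50·18=56688; k=2: 26400+15840+24·22·18=51744; k=3: 48576+9072+24·42·18=75792; k=4: 38688+0+24·12·18=43872 → min 43872.
Optimal order: ((A_1 × (A_2 × (A_3 × A_4))) × A_5) with cost 43872.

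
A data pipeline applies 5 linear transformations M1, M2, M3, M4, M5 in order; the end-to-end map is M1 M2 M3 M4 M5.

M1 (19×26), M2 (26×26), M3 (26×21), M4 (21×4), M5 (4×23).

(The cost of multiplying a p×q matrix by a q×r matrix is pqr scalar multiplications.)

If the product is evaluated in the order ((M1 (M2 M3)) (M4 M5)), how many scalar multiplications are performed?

(M2 M3): 26×26 by 26×21 → 26×21, cost 26·26·21 = 14196
(M1 (M2 M3)): 19×26 by 26×21 → 19×21, cost 19·26·21 = 10374; cumulative 24570
(M4 M5): 21×4 by 4×23 → 21×23, cost 21·4·23 = 1932
((M1 (M2 M3)) (M4 M5)): 19×21 by 21×23 → 19×23, cost 19·21·23 = 9177; cumulative 35679
Total: 35679 scalar multiplications.

35679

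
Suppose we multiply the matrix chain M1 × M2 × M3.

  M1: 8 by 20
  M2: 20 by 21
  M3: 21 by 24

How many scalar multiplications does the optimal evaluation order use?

7392

Order (M1 × (M2 × M3)): (M2 × M3): 20×21 by 21×24 → 20×24, cost 20·21·24 = 10080; (M1 × (M2 × M3)): 8×20 by 20×24 → 8×24, cost 8·20·24 = 3840; cumulative 13920. Total 13920.
Order ((M1 × M2) × M3): (M1 × M2): 8×20 by 20×21 → 8×21, cost 8·20·21 = 3360; ((M1 × M2) × M3): 8×21 by 21×24 → 8×24, cost 8·21·24 = 4032; cumulative 7392. Total 7392.
Minimum: 7392.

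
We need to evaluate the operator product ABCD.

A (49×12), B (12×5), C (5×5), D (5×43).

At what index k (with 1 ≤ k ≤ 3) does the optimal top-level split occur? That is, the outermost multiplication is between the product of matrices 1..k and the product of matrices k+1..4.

3

Adjacent pairs: AB = 49·12·5 = 2940; BC = 12·5·5 = 300; CD = 5·5·43 = 1075.
Length 3: A..C: k=1: 0+300+49·12·5=3240; k=2: 2940+0+49·5·5=4165 → min 3240 | B..D: k=2: 0+1075+12·5·43=3655; k=3: 300+0+12·5·43=2880 → min 2880.
Top-level splits: k=1: (A..A)·(B..D) → 0+2880+49·12·43 = 28164; k=2: (A..B)·(C..D) → 2940+1075+49·5·43 = 14550; k=3: (A..C)·(D..D) → 3240+0+49·5·43 = 13775.
Best split is after C, i.e. k = 3.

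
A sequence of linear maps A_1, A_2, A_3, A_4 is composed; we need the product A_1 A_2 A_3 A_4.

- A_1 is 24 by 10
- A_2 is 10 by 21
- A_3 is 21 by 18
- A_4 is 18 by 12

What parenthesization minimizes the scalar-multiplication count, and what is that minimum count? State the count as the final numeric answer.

Adjacent pairs: A_1A_2 = 24·10·21 = 5040; A_2A_3 = 10·21·18 = 3780; A_3A_4 = 21·18·12 = 4536.
Length 3: A_1..A_3: k=1: 0+3780+24·10·18=8100; k=2: 5040+0+24·21·18=14112 → min 8100 | A_2..A_4: k=2: 0+4536+10·21·12=7056; k=3: 3780+0+10·18·12=5940 → min 5940.
Length 4: A_1..A_4: k=1: 0+5940+24·10·12=8820; k=2: 5040+4536+24·21·12=15624; k=3: 8100+0+24·18·12=13284 → min 8820.
Optimal parenthesization: (A_1 ((A_2 A_3) A_4)) with cost 8820.

8820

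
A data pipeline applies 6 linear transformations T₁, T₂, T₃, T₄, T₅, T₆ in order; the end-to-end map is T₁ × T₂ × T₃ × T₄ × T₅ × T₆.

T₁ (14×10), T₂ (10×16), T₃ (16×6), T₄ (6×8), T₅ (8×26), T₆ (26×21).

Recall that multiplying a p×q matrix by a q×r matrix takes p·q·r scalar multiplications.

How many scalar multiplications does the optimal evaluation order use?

8088

Adjacent pairs: T₁T₂ = 14·10·16 = 2240; T₂T₃ = 10·16·6 = 960; T₃T₄ = 16·6·8 = 768; T₄T₅ = 6·8·26 = 1248; T₅T₆ = 8·26·21 = 4368.
Length 3: T₁..T₃: k=1: 0+960+14·10·6=1800; k=2: 2240+0+14·16·6=3584 → min 1800 | T₂..T₄: k=2: 0+768+10·16·8=2048; k=3: 960+0+10·6·8=1440 → min 1440 | T₃..T₅: k=3: 0+1248+16·6·26=3744; k=4: 768+0+16·8·26=4096 → min 3744 | T₄..T₆: k=4: 0+4368+6·8·21=5376; k=5: 1248+0+6·26·21=4524 → min 4524.
Length 4: T₁..T₄: k=1: 0+1440+14·10·8=2560; k=2: 2240+768+14·16·8=4800; k=3: 1800+0+14·6·8=2472 → min 2472 | T₂..T₅: k=2: 0+3744+10·16·26=7904; k=3: 960+1248+10·6·26=3768; k=4: 1440+0+10·8·26=3520 → min 3520 | T₃..T₆: k=3: 0+4524+16·6·21=6540; k=4: 768+4368+16·8·21=7824; k=5: 3744+0+16·26·21=12480 → min 6540.
Length 5: T₁..T₅: k=1: 0+3520+14·10·26=7160; k=2: 2240+3744+14·16·26=11808; k=3: 1800+1248+14·6·26=5232; k=4: 2472+0+14·8·26=5384 → min 5232 | T₂..T₆: k=2: 0+6540+10·16·21=9900; k=3: 960+4524+10·6·21=6744; k=4: 1440+4368+10·8·21=7488; k=5: 3520+0+10·26·21=8980 → min 6744.
Length 6: T₁..T₆: k=1: 0+6744+14·10·21=9684; k=2: 2240+6540+14·16·21=13484; k=3: 1800+4524+14·6·21=8088; k=4: 2472+4368+14·8·21=9192; k=5: 5232+0+14·26·21=12876 → min 8088.
Optimal order: ((T₁ × (T₂ × T₃)) × ((T₄ × T₅) × T₆)) with cost 8088.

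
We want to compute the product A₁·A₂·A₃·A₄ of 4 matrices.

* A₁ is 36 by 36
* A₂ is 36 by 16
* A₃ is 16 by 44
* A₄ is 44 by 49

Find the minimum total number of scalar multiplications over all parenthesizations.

83456

Adjacent pairs: A₁A₂ = 36·36·16 = 20736; A₂A₃ = 36·16·44 = 25344; A₃A₄ = 16·44·49 = 34496.
Length 3: A₁..A₃: k=1: 0+25344+36·36·44=82368; k=2: 20736+0+36·16·44=46080 → min 46080 | A₂..A₄: k=2: 0+34496+36·16·49=62720; k=3: 25344+0+36·44·49=102960 → min 62720.
Length 4: A₁..A₄: k=1: 0+62720+36·36·49=126224; k=2: 20736+34496+36·16·49=83456; k=3: 46080+0+36·44·49=123696 → min 83456.
Optimal order: ((A₁·A₂)·(A₃·A₄)) with cost 83456.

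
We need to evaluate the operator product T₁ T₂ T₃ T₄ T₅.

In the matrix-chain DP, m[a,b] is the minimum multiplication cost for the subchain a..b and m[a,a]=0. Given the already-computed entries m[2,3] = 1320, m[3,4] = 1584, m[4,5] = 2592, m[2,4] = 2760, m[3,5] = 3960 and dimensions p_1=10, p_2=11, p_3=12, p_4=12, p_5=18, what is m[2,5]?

4920

m[2,5] = min over k∈[2,4] of m[2,k]+m[k+1,5]+p_{1}·p_k·p_{5}.
k=2: 0 + 3960 + 10·11·18 = 5940; k=3: 1320 + 2592 + 10·12·18 = 6072; k=4: 2760 + 0 + 10·12·18 = 4920.
Minimum: 4920 at k=4.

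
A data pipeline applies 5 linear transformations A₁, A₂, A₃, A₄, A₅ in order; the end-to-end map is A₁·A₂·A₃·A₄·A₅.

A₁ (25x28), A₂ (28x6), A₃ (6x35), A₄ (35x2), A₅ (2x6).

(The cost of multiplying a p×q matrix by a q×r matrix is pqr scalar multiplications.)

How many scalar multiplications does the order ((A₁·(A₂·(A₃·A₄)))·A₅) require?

(A₃·A₄): 6×35 by 35×2 → 6×2, cost 6·35·2 = 420
(A₂·(A₃·A₄)): 28×6 by 6×2 → 28×2, cost 28·6·2 = 336; cumulative 756
(A₁·(A₂·(A₃·A₄))): 25×28 by 28×2 → 25×2, cost 25·28·2 = 1400; cumulative 2156
((A₁·(A₂·(A₃·A₄)))·A₅): 25×2 by 2×6 → 25×6, cost 25·2·6 = 300; cumulative 2456
Total: 2456 scalar multiplications.

2456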